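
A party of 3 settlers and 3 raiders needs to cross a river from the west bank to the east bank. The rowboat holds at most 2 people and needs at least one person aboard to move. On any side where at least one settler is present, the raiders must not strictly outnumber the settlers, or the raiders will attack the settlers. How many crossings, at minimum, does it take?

11

Counting alone: each trip to the east bank takes at most 2 across and each return brings at least 1 back, so after t trips out (and t−1 returns) at most 2t − (t−1) of the 6 are across; that first reaches 6 at t = 5, so at least 9 crossings are needed.
The safety rule pushes this higher. Following every safe sequence of crossings, the most of the 6 that can be at the east bank as the rowboat arrives there on crossing 9 is 5 — never all 6.
So no plan with fewer than 11 crossings exists, and this one achieves 11:
1. 2 raiders → the east bank.  (the west bank: 3S 1R; the east bank: 0S 2R)
2. 1 raider ← the west bank.  (the west bank: 3S 2R; the east bank: 0S 1R)
3. 2 raiders → the east bank.  (the west bank: 3S 0R; the east bank: 0S 3R)
4. 1 raider ← the west bank.  (the west bank: 3S 1R; the east bank: 0S 2R)
5. 2 settlers → the east bank.  (the west bank: 1S 1R; the east bank: 2S 2R)
6. 1 settler and 1 raider ← the west bank.  (the west bank: 2S 2R; the east bank: 1S 1R)
7. 2 settlers → the east bank.  (the west bank: 0S 2R; the east bank: 3S 1R)
8. 1 raider ← the west bank.  (the west bank: 0S 3R; the east bank: 3S 0R)
9. 2 raiders → the east bank.  (the west bank: 0S 1R; the east bank: 3S 2R)
10. 1 raider ← the west bank.  (the west bank: 0S 2R; the east bank: 3S 1R)
11. 2 raiders → the east bank.  (the west bank: 0S 0R; the east bank: 3S 3R)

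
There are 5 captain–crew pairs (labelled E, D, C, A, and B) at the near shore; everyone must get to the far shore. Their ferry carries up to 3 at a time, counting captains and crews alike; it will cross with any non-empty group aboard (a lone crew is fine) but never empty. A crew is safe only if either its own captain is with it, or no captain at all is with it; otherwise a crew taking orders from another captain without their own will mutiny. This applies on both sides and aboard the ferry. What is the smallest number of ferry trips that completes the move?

Counting alone: each trip to the far shore takes at most 3 across and each return brings at least 1 back, so after t trips out (and t−1 returns) at most 3t − (t−1) of the 10 are across; that first reaches 10 at t = 5, so at least 9 crossings are needed.
The safety rule pushes this higher. Following every safe sequence of crossings, the most of the 10 that can be at the far shore as the ferry arrives there on crossing 9 is 9 — never all 10.
So no plan with fewer than 11 crossings exists, and this one achieves 11:
1. captain E and crew E cross → the far shore.
2. captain E crosses ← the near shore.
3. crew A, crew C, and crew D cross → the far shore.
4. crew E crosses ← the near shore.
5. captain A, captain C, and captain D cross → the far shore.
6. captain D and crew D cross ← the near shore.
7. captain B, captain D, and captain E cross → the far shore.
8. crew C crosses ← the near shore.
9. crew D and crew E cross → the far shore.
10. crew E crosses ← the near shore.
11. crew B, crew C, and crew E cross → the far shore.

11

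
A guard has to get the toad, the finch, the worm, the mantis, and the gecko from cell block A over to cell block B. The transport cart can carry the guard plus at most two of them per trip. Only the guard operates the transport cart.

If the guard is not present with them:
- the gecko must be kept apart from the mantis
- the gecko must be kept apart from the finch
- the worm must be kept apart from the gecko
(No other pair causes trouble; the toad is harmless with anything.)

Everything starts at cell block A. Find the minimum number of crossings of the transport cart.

Counting alone: the guard can take at most 2 across per trip to cell block B, so moving all 5 needs at least 3 loaded trips out, with a return between consecutive ones — at least 5 crossings.
The plan below uses exactly 5 crossings, so it is optimal:
1. Guard goes to cell block B with the gecko and the toad.  [cell block A: the finch, the mantis, the worm | cell block B: the gecko, the toad]
2. Guard goes back to cell block A alone.  [cell block A: the finch, the mantis, the worm | cell block B: the gecko, the toad]
3. Guard goes to cell block B with the finch and the worm.  [cell block A: the mantis | cell block B: the finch, the gecko, the toad, the worm]
4. Guard goes back to cell block A with the gecko.  [cell block A: the gecko, the mantis | cell block B: the finch, the toad, the worm]
5. Guard goes to cell block B with the gecko and the mantis.  [cell block A: — | cell block B: the finch, the gecko, the mantis, the toad, the worm]

5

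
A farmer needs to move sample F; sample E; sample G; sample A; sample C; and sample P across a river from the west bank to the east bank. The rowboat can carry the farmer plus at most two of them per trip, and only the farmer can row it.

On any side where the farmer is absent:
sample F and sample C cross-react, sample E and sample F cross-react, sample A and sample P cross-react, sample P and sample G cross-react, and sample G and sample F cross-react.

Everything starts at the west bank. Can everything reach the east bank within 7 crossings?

Yes

Yes — this plan uses 7 crossings (≤ 7):
1. Farmer goes to the east bank with sample F and sample P.  [the west bank: sample A, sample C, sample E, sample G | the east bank: sample F, sample P]
2. Farmer goes back to the west bank alone.  [the west bank: sample A, sample C, sample E, sample G | the east bank: sample F, sample P]
3. Farmer goes to the east bank with sample E and sample G.  [the west bank: sample A, sample C | the east bank: sample E, sample F, sample G, sample P]
4. Farmer goes back to the west bank with sample F and sample P.  [the west bank: sample A, sample C, sample F, sample P | the east bank: sample E, sample G]
5. Farmer goes to the east bank with sample A and sample C.  [the west bank: sample F, sample P | the east bank: sample A, sample C, sample E, sample G]
6. Farmer goes back to the west bank alone.  [the west bank: sample F, sample P | the east bank: sample A, sample C, sample E, sample G]
7. Farmer goes to the east bank with sample F and sample P.  [the west bank: — | the east bank: sample A, sample C, sample E, sample F, sample G, sample P]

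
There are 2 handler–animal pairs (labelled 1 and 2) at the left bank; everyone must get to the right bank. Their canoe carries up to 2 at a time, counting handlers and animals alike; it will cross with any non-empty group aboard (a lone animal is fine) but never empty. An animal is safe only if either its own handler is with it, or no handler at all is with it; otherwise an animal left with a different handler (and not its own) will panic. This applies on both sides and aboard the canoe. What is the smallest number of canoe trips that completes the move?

Counting alone: each trip to the right bank takes at most 2 across and each return brings at least 1 back, so after t trips out (and t−1 returns) at most 2t − (t−1) of the 4 are across; that first reaches 4 at t = 3, so at least 5 crossings are needed.
The plan below uses exactly 5 crossings, so it is optimal:
1. animal 1 and handler 1 cross → the right bank.
2. handler 1 crosses ← the left bank.
3. handler 1 and handler 2 cross → the right bank.
4. handler 2 crosses ← the left bank.
5. animal 2 and handler 2 cross → the right bank.

5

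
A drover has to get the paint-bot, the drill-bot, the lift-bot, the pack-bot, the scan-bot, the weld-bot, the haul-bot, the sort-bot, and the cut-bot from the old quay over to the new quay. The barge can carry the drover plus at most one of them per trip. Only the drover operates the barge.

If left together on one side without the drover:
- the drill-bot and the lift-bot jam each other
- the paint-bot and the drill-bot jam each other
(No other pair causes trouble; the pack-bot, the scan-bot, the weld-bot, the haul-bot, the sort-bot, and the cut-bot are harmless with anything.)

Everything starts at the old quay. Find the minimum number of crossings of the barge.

Counting alone: the drover can take at most 1 across per trip to the new quay, so moving all 9 needs at least 9 loaded trips out, with a return between consecutive ones — at least 17 crossings.
The safety rule pushes this higher. Following every safe sequence of crossings, the most of the 9 that can be at the new quay as the barge arrives there on crossing 17 is 8 — never all 9.
So no plan with fewer than 19 crossings exists, and this one achieves 19:
1. Drover goes to the new quay with the drill-bot.
2. Drover goes back to the old quay alone.
3. Drover goes to the new quay with the paint-bot.
4. Drover goes back to the old quay with the drill-bot.
5. Drover goes to the new quay with the lift-bot.
6. Drover goes back to the old quay alone.
7. Drover goes to the new quay with the pack-bot.
8. Drover goes back to the old quay alone.
9. Drover goes to the new quay with the scan-bot.
10. Drover goes back to the old quay alone.
11. Drover goes to the new quay with the weld-bot.
12. Drover goes back to the old quay alone.
13. Drover goes to the new quay with the haul-bot.
14. Drover goes back to the old quay alone.
15. Drover goes to the new quay with the sort-bot.
16. Drover goes back to the old quay alone.
17. Drover goes to the new quay with the cut-bot.
18. Drover goes back to the old quay alone.
19. Drover goes to the new quay with the drill-bot.

19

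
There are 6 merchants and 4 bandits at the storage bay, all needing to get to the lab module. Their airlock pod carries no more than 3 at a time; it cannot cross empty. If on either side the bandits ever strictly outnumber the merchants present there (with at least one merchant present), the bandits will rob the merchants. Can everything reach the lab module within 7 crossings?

Counting alone: each trip to the lab module takes at most 3 across and each return brings at least 1 back, so after t trips out (and t−1 returns) at most 3t − (t−1) of the 10 are across; that first reaches 10 at t = 5, so at least 9 crossings are needed.
Since 7 < 9, 7 crossings cannot be enough. (The shortest complete plan in fact takes 9:)
1. 2 bandits → the lab module.  (the storage bay: 6M 2B; the lab module: 0M 2B)
2. 1 bandit ← the storage bay.  (the storage bay: 6M 3B; the lab module: 0M 1B)
3. 3 bandits → the lab module.  (the storage bay: 6M 0B; the lab module: 0M 4B)
4. 1 bandit ← the storage bay.  (the storage bay: 6M 1B; the lab module: 0M 3B)
5. 3 merchants → the lab module.  (the storage bay: 3M 1B; the lab module: 3M 3B)
6. 1 bandit ← the storage bay.  (the storage bay: 3M 2B; the lab module: 3M 2B)
7. 1 merchant and 2 bandits → the lab module.  (the storage bay: 2M 0B; the lab module: 4M 4B)
8. 1 bandit ← the storage bay.  (the storage bay: 2M 1B; the lab module: 4M 3B)
9. 2 merchants and 1 bandit → the lab module.  (the storage bay: 0M 0B; the lab module: 6M 4B)

No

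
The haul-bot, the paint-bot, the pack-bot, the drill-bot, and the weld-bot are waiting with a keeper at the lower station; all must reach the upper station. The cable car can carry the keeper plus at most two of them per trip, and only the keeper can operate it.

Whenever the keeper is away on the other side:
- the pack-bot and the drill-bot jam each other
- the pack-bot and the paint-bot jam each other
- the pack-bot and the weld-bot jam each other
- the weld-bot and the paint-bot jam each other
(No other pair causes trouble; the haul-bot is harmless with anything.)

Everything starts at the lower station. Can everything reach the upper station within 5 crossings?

No

Counting alone: the keeper can take at most 2 across per trip to the upper station, so moving all 5 needs at least 3 loaded trips out, with a return between consecutive ones — at least 5 crossings.
The safety rule pushes this higher. Following every safe sequence of crossings, the most of the 5 that can be at the upper station as the cable car arrives there on crossing 5 is 4 — never all 5.
So the move cannot be finished within 5 crossings. (The shortest complete plan takes 7:)
1. Keeper goes to the upper station with the pack-bot and the paint-bot.  [the lower station: the drill-bot, the haul-bot, the weld-bot | the upper station: the pack-bot, the paint-bot]
2. Keeper goes back to the lower station with the paint-bot.  [the lower station: the drill-bot, the haul-bot, the paint-bot, the weld-bot | the upper station: the pack-bot]
3. Keeper goes to the upper station with the haul-bot and the paint-bot.  [the lower station: the drill-bot, the weld-bot | the upper station: the haul-bot, the pack-bot, the paint-bot]
4. Keeper goes back to the lower station with the paint-bot.  [the lower station: the drill-bot, the paint-bot, the weld-bot | the upper station: the haul-bot, the pack-bot]
5. Keeper goes to the upper station with the drill-bot and the paint-bot.  [the lower station: the weld-bot | the upper station: the drill-bot, the haul-bot, the pack-bot, the paint-bot]
6. Keeper goes back to the lower station with the pack-bot.  [the lower station: the pack-bot, the weld-bot | the upper station: the drill-bot, the haul-bot, the paint-bot]
7. Keeper goes to the upper station with the pack-bot and the weld-bot.  [the lower station: — | the upper station: the drill-bot, the haul-bot, the pack-bot, the paint-bot, the weld-bot]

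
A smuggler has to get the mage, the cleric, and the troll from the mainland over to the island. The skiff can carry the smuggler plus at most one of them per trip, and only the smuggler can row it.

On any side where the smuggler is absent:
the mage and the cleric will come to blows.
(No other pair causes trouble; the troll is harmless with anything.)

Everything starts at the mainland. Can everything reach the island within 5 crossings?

Yes — this plan uses 5 crossings (≤ 5):
1. Smuggler goes to the island with the mage.  [the mainland: the cleric, the troll | the island: the mage]
2. Smuggler goes back to the mainland alone.  [the mainland: the cleric, the troll | the island: the mage]
3. Smuggler goes to the island with the troll.  [the mainland: the cleric | the island: the mage, the troll]
4. Smuggler goes back to the mainland alone.  [the mainland: the cleric | the island: the mage, the troll]
5. Smuggler goes to the island with the cleric.  [the mainland: — | the island: the cleric, the mage, the troll]

Yes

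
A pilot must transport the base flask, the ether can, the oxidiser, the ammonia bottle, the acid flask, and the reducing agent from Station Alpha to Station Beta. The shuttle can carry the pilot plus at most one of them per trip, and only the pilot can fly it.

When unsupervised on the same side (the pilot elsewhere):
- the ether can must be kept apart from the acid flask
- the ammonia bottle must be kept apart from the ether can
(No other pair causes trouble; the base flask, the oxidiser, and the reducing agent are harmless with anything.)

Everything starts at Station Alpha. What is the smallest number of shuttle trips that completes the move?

Counting alone: the pilot can take at most 1 across per trip to Station Beta, so moving all 6 needs at least 6 loaded trips out, with a return between consecutive ones — at least 11 crossings.
The safety rule pushes this higher. Following every safe sequence of crossings, the most of the 6 that can be at Station Beta as the shuttle arrives there on crossing 11 is 5 — never all 6.
So no plan with fewer than 13 crossings exists, and this one achieves 13:
1. Pilot goes to Station Beta with the ether can.  [Station Alpha: the acid flask, the ammonia bottle, the base flask, the oxidiser, the reducing agent | Station Beta: the ether can]
2. Pilot goes back to Station Alpha alone.  [Station Alpha: the acid flask, the ammonia bottle, the base flask, the oxidiser, the reducing agent | Station Beta: the ether can]
3. Pilot goes to Station Beta with the base flask.  [Station Alpha: the acid flask, the ammonia bottle, the oxidiser, the reducing agent | Station Beta: the base flask, the ether can]
4. Pilot goes back to Station Alpha alone.  [Station Alpha: the acid flask, the ammonia bottle, the oxidiser, the reducing agent | Station Beta: the base flask, the ether can]
5. Pilot goes to Station Beta with the oxidiser.  [Station Alpha: the acid flask, the ammonia bottle, the reducing agent | Station Beta: the base flask, the ether can, the oxidiser]
6. Pilot goes back to Station Alpha alone.  [Station Alpha: the acid flask, the ammonia bottle, the reducing agent | Station Beta: the base flask, the ether can, the oxidiser]
7. Pilot goes to Station Beta with the ammonia bottle.  [Station Alpha: the acid flask, the reducing agent | Station Beta: the ammonia bottle, the base flask, the ether can, the oxidiser]
8. Pilot goes back to Station Alpha with the ether can.  [Station Alpha: the acid flask, the ether can, the reducing agent | Station Beta: the ammonia bottle, the base flask, the oxidiser]
9. Pilot goes to Station Beta with the acid flask.  [Station Alpha: the ether can, the reducing agent | Station Beta: the acid flask, the ammonia bottle, the base flask, the oxidiser]
10. Pilot goes back to Station Alpha alone.  [Station Alpha: the ether can, the reducing agent | Station Beta: the acid flask, the ammonia bottle, the base flask, the oxidiser]
11. Pilot goes to Station Beta with the reducing agent.  [Station Alpha: the ether can | Station Beta: the acid flask, the ammonia bottle, the base flask, the oxidiser, the reducing agent]
12. Pilot goes back to Station Alpha alone.  [Station Alpha: the ether can | Station Beta: the acid flask, the ammonia bottle, the base flask, the oxidiser, the reducing agent]
13. Pilot goes to Station Beta with the ether can.  [Station Alpha: — | Station Beta: the acid flask, the ammonia bottle, the base flask, the ether can, the oxidiser, the reducing agent]

13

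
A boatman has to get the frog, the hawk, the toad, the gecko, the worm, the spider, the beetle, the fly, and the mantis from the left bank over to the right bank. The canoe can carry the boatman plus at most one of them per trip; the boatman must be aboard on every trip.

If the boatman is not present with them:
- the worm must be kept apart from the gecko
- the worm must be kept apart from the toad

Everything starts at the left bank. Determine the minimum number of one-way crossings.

19

Counting alone: the boatman can take at most 1 across per trip to the right bank, so moving all 9 needs at least 9 loaded trips out, with a return between consecutive ones — at least 17 crossings.
The safety rule pushes this higher. Following every safe sequence of crossings, the most of the 9 that can be at the right bank as the canoe arrives there on crossing 17 is 8 — never all 9.
So no plan with fewer than 19 crossings exists, and this one achieves 19:
1. Boatman goes to the right bank with the worm.  [the left bank: the beetle, the fly, the frog, the gecko, the hawk, the mantis, the spider, the toad | the right bank: the worm]
2. Boatman goes back to the left bank alone.  [the left bank: the beetle, the fly, the frog, the gecko, the hawk, the mantis, the spider, the toad | the right bank: the worm]
3. Boatman goes to the right bank with the frog.  [the left bank: the beetle, the fly, the gecko, the hawk, the mantis, the spider, the toad | the right bank: the frog, the worm]
4. Boatman goes back to the left bank alone.  [the left bank: the beetle, the fly, the gecko, the hawk, the mantis, the spider, the toad | the right bank: the frog, the worm]
5. Boatman goes to the right bank with the hawk.  [the left bank: the beetle, the fly, the gecko, the mantis, the spider, the toad | the right bank: the frog, the hawk, the worm]
6. Boatman goes back to the left bank alone.  [the left bank: the beetle, the fly, the gecko, the mantis, the spider, the toad | the right bank: the frog, the hawk, the worm]
7. Boatman goes to the right bank with the toad.  [the left bank: the beetle, the fly, the gecko, the mantis, the spider | the right bank: the frog, the hawk, the toad, the worm]
8. Boatman goes back to the left bank with the worm.  [the left bank: the beetle, the fly, the gecko, the mantis, the spider, the worm | the right bank: the frog, the hawk, the toad]
9. Boatman goes to the right bank with the gecko.  [the left bank: the beetle, the fly, the mantis, the spider, the worm | the right bank: the frog, the gecko, the hawk, the toad]
10. Boatman goes back to the left bank alone.  [the left bank: the beetle, the fly, the mantis, the spider, the worm | the right bank: the frog, the gecko, the hawk, the toad]
11. Boatman goes to the right bank with the spider.  [the left bank: the beetle, the fly, the mantis, the worm | the right bank: the frog, the gecko, the hawk, the spider, the toad]
12. Boatman goes back to the left bank alone.  [the left bank: the beetle, the fly, the mantis, the worm | the right bank: the frog, the gecko, the hawk, the spider, the toad]
13. Boatman goes to the right bank with the beetle.  [the left bank: the fly, the mantis, the worm | the right bank: the beetle, the frog, the gecko, the hawk, the spider, the toad]
14. Boatman goes back to the left bank alone.  [the left bank: the fly, the mantis, the worm | the right bank: the beetle, the frog, the gecko, the hawk, the spider, the toad]
15. Boatman goes to the right bank with the fly.  [the left bank: the mantis, the worm | the right bank: the beetle, the fly, the frog, the gecko, the hawk, the spider, the toad]
16. Boatman goes back to the left bank alone.  [the left bank: the mantis, the worm | the right bank: the beetle, the fly, the frog, the gecko, the hawk, the spider, the toad]
17. Boatman goes to the right bank with the mantis.  [the left bank: the worm | the right bank: the beetle, the fly, the frog, the gecko, the hawk, the mantis, the spider, the toad]
18. Boatman goes back to the left bank alone.  [the left bank: the worm | the right bank: the beetle, the fly, the frog, the gecko, the hawk, the mantis, the spider, the toad]
19. Boatman goes to the right bank with the worm.  [the left bank: — | the right bank: the beetle, the fly, the frog, the gecko, the hawk, the mantis, the spider, the toad, the worm]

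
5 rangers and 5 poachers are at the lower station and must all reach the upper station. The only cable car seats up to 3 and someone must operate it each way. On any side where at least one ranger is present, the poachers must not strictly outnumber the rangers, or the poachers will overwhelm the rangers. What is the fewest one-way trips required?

Counting alone: each trip to the upper station takes at most 3 across and each return brings at least 1 back, so after t trips out (and t−1 returns) at most 3t − (t−1) of the 10 are across; that first reaches 10 at t = 5, so at least 9 crossings are needed.
The safety rule pushes this higher. Following every safe sequence of crossings, the most of the 10 that can be at the upper station as the cable car arrives there on crossing 9 is 9 — never all 10.
So no plan with fewer than 11 crossings exists, and this one achieves 11:
1. 2 poachers → the upper station.  (the lower station: 5R 3P; the upper station: 0R 2P)
2. 1 poacher ← the lower station.  (the lower station: 5R 4P; the upper station: 0R 1P)
3. 3 poachers → the upper station.  (the lower station: 5R 1P; the upper station: 0R 4P)
4. 1 poacher ← the lower station.  (the lower station: 5R 2P; the upper station: 0R 3P)
5. 3 rangers → the upper station.  (the lower station: 2R 2P; the upper station: 3R 3P)
6. 1 ranger and 1 poacher ← the lower station.  (the lower station: 3R 3P; the upper station: 2R 2P)
7. 3 rangers → the upper station.  (the lower station: 0R 3P; the upper station: 5R 2P)
8. 1 poacher ← the lower station.  (the lower station: 0R 4P; the upper station: 5R 1P)
9. 2 poachers → the upper station.  (the lower station: 0R 2P; the upper station: 5R 3P)
10. 1 poacher ← the lower station.  (the lower station: 0R 3P; the upper station: 5R 2P)
11. 3 poachers → the upper station.  (the lower station: 0R 0P; the upper station: 5R 5P)

11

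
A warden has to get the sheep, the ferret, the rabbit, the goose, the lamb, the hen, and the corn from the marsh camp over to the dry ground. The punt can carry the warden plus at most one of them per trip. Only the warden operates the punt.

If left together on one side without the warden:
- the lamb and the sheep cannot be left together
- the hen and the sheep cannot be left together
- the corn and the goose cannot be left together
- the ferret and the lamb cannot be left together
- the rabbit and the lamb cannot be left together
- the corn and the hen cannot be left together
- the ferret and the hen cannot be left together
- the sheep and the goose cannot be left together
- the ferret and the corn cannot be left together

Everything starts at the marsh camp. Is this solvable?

Whatever the first load, the items left behind include a forbidden pair without the warden. No opening move is safe, so no plan exists.

No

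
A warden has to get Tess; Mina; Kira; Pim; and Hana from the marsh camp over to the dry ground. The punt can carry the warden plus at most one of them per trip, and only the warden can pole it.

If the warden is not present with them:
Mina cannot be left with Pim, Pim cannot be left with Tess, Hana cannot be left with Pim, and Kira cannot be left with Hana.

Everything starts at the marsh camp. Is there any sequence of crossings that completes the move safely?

No

Whatever the first load, the items left behind include a forbidden pair without the warden. No opening move is safe, so no plan exists.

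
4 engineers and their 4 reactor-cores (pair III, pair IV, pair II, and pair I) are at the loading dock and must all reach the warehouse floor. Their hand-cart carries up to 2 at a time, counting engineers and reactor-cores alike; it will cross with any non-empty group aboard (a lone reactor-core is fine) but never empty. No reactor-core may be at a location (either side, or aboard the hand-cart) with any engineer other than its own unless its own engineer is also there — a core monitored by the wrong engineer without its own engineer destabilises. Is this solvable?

No

Following every safe sequence of crossings from the start, the most of the 8 that can be at the warehouse floor as the hand-cart arrives there on crossings 1, 3, 5 is 2, 3, 4 respectively; the best ever achieved is 4 of 8.
From crossing 7 on, no configuration arises that was not already reachable earlier: only 44 distinct safe configurations (who is on which side, and where the hand-cart is) can ever be reached, none of them has everyone across, and every continuation just revisits them. So no valid plan exists.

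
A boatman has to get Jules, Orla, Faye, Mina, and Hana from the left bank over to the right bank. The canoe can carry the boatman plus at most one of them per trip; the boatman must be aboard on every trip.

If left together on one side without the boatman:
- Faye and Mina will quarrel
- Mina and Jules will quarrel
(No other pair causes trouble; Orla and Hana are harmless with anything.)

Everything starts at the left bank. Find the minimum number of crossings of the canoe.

11

Counting alone: the boatman can take at most 1 across per trip to the right bank, so moving all 5 needs at least 5 loaded trips out, with a return between consecutive ones — at least 9 crossings.
The safety rule pushes this higher. Following every safe sequence of crossings, the most of the 5 that can be at the right bank as the canoe arrives there on crossing 9 is 4 — never all 5.
So no plan with fewer than 11 crossings exists, and this one achieves 11:
1. Boatman goes to the right bank with Mina.  [the left bank: Faye, Hana, Jules, Orla | the right bank: Mina]
2. Boatman goes back to the left bank alone.  [the left bank: Faye, Hana, Jules, Orla | the right bank: Mina]
3. Boatman goes to the right bank with Jules.  [the left bank: Faye, Hana, Orla | the right bank: Jules, Mina]
4. Boatman goes back to the left bank with Mina.  [the left bank: Faye, Hana, Mina, Orla | the right bank: Jules]
5. Boatman goes to the right bank with Faye.  [the left bank: Hana, Mina, Orla | the right bank: Faye, Jules]
6. Boatman goes back to the left bank alone.  [the left bank: Hana, Mina, Orla | the right bank: Faye, Jules]
7. Boatman goes to the right bank with Orla.  [the left bank: Hana, Mina | the right bank: Faye, Jules, Orla]
8. Boatman goes back to the left bank alone.  [the left bank: Hana, Mina | the right bank: Faye, Jules, Orla]
9. Boatman goes to the right bank with Hana.  [the left bank: Mina | the right bank: Faye, Hana, Jules, Orla]
10. Boatman goes back to the left bank alone.  [the left bank: Mina | the right bank: Faye, Hana, Jules, Orla]
11. Boatman goes to the right bank with Mina.  [the left bank: — | the right bank: Faye, Hana, Jules, Mina, Orla]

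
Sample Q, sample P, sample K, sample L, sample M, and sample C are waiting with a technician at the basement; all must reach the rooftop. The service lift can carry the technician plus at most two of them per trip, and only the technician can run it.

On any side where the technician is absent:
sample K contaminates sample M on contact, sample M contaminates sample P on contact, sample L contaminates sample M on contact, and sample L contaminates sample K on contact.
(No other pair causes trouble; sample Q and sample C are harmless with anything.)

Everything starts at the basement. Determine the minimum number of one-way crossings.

9

Counting alone: the technician can take at most 2 across per trip to the rooftop, so moving all 6 needs at least 3 loaded trips out, with a return between consecutive ones — at least 5 crossings.
The safety rule pushes this higher. Following every safe sequence of crossings, the most of the 6 that can be at the rooftop as the service lift arrives there on crossings 5, 7 is 4, 5 respectively — never all 6.
So no plan with fewer than 9 crossings exists, and this one achieves 9:
1. Technician goes to the rooftop with sample K and sample M.  [the basement: sample C, sample L, sample P, sample Q | the rooftop: sample K, sample M]
2. Technician goes back to the basement with sample K.  [the basement: sample C, sample K, sample L, sample P, sample Q | the rooftop: sample M]
3. Technician goes to the rooftop with sample K and sample Q.  [the basement: sample C, sample L, sample P | the rooftop: sample K, sample M, sample Q]
4. Technician goes back to the basement with sample K.  [the basement: sample C, sample K, sample L, sample P | the rooftop: sample M, sample Q]
5. Technician goes to the rooftop with sample K and sample P.  [the basement: sample C, sample L | the rooftop: sample K, sample M, sample P, sample Q]
6. Technician goes back to the basement with sample M.  [the basement: sample C, sample L, sample M | the rooftop: sample K, sample P, sample Q]
7. Technician goes to the rooftop with sample C and sample L.  [the basement: sample M | the rooftop: sample C, sample K, sample L, sample P, sample Q]
8. Technician goes back to the basement with sample K.  [the basement: sample K, sample M | the rooftop: sample C, sample L, sample P, sample Q]
9. Technician goes to the rooftop with sample K and sample M.  [the basement: — | the rooftop: sample C, sample K, sample L, sample M, sample P, sample Q]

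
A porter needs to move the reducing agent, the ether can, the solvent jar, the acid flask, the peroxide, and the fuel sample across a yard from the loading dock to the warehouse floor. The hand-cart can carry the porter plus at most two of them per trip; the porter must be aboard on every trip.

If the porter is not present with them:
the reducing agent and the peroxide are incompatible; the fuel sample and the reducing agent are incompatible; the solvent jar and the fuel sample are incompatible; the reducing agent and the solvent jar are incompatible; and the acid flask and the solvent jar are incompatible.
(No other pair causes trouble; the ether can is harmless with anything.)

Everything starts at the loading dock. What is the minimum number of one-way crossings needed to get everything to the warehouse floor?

9

Counting alone: the porter can take at most 2 across per trip to the warehouse floor, so moving all 6 needs at least 3 loaded trips out, with a return between consecutive ones — at least 5 crossings.
The safety rule pushes this higher. Following every safe sequence of crossings, the most of the 6 that can be at the warehouse floor as the hand-cart arrives there on crossings 5, 7 is 4, 5 respectively — never all 6.
So no plan with fewer than 9 crossings exists, and this one achieves 9:
1. Porter goes to the warehouse floor with the reducing agent and the solvent jar.  [the loading dock: the acid flask, the ether can, the fuel sample, the peroxide | the warehouse floor: the reducing agent, the solvent jar]
2. Porter goes back to the loading dock with the reducing agent.  [the loading dock: the acid flask, the ether can, the fuel sample, the peroxide, the reducing agent | the warehouse floor: the solvent jar]
3. Porter goes to the warehouse floor with the ether can and the reducing agent.  [the loading dock: the acid flask, the fuel sample, the peroxide | the warehouse floor: the ether can, the reducing agent, the solvent jar]
4. Porter goes back to the loading dock with the reducing agent.  [the loading dock: the acid flask, the fuel sample, the peroxide, the reducing agent | the warehouse floor: the ether can, the solvent jar]
5. Porter goes to the warehouse floor with the acid flask and the reducing agent.  [the loading dock: the fuel sample, the peroxide | the warehouse floor: the acid flask, the ether can, the reducing agent, the solvent jar]
6. Porter goes back to the loading dock with the solvent jar.  [the loading dock: the fuel sample, the peroxide, the solvent jar | the warehouse floor: the acid flask, the ether can, the reducing agent]
7. Porter goes to the warehouse floor with the fuel sample and the peroxide.  [the loading dock: the solvent jar | the warehouse floor: the acid flask, the ether can, the fuel sample, the peroxide, the reducing agent]
8. Porter goes back to the loading dock with the reducing agent.  [the loading dock: the reducing agent, the solvent jar | the warehouse floor: the acid flask, the ether can, the fuel sample, the peroxide]
9. Porter goes to the warehouse floor with the reducing agent and the solvent jar.  [the loading dock: — | the warehouse floor: the acid flask, the ether can, the fuel sample, the peroxide, the reducing agent, the solvent jar]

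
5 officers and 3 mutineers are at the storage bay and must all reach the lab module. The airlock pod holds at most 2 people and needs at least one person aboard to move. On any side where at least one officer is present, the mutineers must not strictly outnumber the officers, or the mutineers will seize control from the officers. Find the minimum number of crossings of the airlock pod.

Counting alone: each trip to the lab module takes at most 2 across and each return brings at least 1 back, so after t trips out (and t−1 returns) at most 2t − (t−1) of the 8 are across; that first reaches 8 at t = 7, so at least 13 crossings are needed.
The plan below uses exactly 13 crossings, so it is optimal:
1. 2 mutineers → the lab module.  (the storage bay: 5O 1M; the lab module: 0O 2M)
2. 1 mutineer ← the storage bay.  (the storage bay: 5O 2M; the lab module: 0O 1M)
3. 2 mutineers → the lab module.  (the storage bay: 5O 0M; the lab module: 0O 3M)
4. 1 mutineer ← the storage bay.  (the storage bay: 5O 1M; the lab module: 0O 2M)
5. 2 officers → the lab module.  (the storage bay: 3O 1M; the lab module: 2O 2M)
6. 1 mutineer ← the storage bay.  (the storage bay: 3O 2M; the lab module: 2O 1M)
7. 1 officer and 1 mutineer → the lab module.  (the storage bay: 2O 1M; the lab module: 3O 2M)
8. 1 mutineer ← the storage bay.  (the storage bay: 2O 2M; the lab module: 3O 1M)
9. 2 mutineers → the lab module.  (the storage bay: 2O 0M; the lab module: 3O 3M)
10. 1 mutineer ← the storage bay.  (the storage bay: 2O 1M; the lab module: 3O 2M)
11. 1 officer and 1 mutineer → the lab module.  (the storage bay: 1O 0M; the lab module: 4O 3M)
12. 1 mutineer ← the storage bay.  (the storage bay: 1O 1M; the lab module: 4O 2M)
13. 1 officer and 1 mutineer → the lab module.  (the storage bay: 0O 0M; the lab module: 5O 3M)

13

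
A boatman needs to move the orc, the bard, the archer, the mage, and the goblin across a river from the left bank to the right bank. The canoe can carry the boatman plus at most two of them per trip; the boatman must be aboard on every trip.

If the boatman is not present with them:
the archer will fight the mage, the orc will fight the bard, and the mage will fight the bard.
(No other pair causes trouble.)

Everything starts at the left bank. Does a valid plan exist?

Yes

1. Boatman goes to the right bank with the mage and the orc.  [the left bank: the archer, the bard, the goblin | the right bank: the mage, the orc]
2. Boatman goes back to the left bank alone.  [the left bank: the archer, the bard, the goblin | the right bank: the mage, the orc]
3. Boatman goes to the right bank with the goblin.  [the left bank: the archer, the bard | the right bank: the goblin, the mage, the orc]
4. Boatman goes back to the left bank alone.  [the left bank: the archer, the bard | the right bank: the goblin, the mage, the orc]
5. Boatman goes to the right bank with the archer and the bard.  [the left bank: — | the right bank: the archer, the bard, the goblin, the mage, the orc]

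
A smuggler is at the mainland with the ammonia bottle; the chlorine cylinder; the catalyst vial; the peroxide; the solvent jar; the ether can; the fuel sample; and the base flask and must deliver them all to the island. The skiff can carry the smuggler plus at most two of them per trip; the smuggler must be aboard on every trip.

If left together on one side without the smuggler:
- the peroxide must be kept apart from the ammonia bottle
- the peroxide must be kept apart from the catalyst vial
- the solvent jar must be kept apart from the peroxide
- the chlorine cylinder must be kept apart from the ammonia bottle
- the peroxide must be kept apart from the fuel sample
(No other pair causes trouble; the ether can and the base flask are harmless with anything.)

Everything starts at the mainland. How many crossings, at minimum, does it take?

Counting alone: the smuggler can take at most 2 across per trip to the island, so moving all 8 needs at least 4 loaded trips out, with a return between consecutive ones — at least 7 crossings.
The safety rule pushes this higher. Following every safe sequence of crossings, the most of the 8 that can be at the island as the skiff arrives there on crossing 7 is 7 — never all 8.
So no plan with fewer than 9 crossings exists, and this one achieves 9:
1. Smuggler goes to the island with the ammonia bottle and the peroxide.  [the mainland: the base flask, the catalyst vial, the chlorine cylinder, the ether can, the fuel sample, the solvent jar | the island: the ammonia bottle, the peroxide]
2. Smuggler goes back to the mainland with the ammonia bottle.  [the mainland: the ammonia bottle, the base flask, the catalyst vial, the chlorine cylinder, the ether can, the fuel sample, the solvent jar | the island: the peroxide]
3. Smuggler goes to the island with the ammonia bottle and the catalyst vial.  [the mainland: the base flask, the chlorine cylinder, the ether can, the fuel sample, the solvent jar | the island: the ammonia bottle, the catalyst vial, the peroxide]
4. Smuggler goes back to the mainland with the peroxide.  [the mainland: the base flask, the chlorine cylinder, the ether can, the fuel sample, the peroxide, the solvent jar | the island: the ammonia bottle, the catalyst vial]
5. Smuggler goes to the island with the fuel sample and the solvent jar.  [the mainland: the base flask, the chlorine cylinder, the ether can, the peroxide | the island: the ammonia bottle, the catalyst vial, the fuel sample, the solvent jar]
6. Smuggler goes back to the mainland alone.  [the mainland: the base flask, the chlorine cylinder, the ether can, the peroxide | the island: the ammonia bottle, the catalyst vial, the fuel sample, the solvent jar]
7. Smuggler goes to the island with the base flask and the ether can.  [the mainland: the chlorine cylinder, the peroxide | the island: the ammonia bottle, the base flask, the catalyst vial, the ether can, the fuel sample, the solvent jar]
8. Smuggler goes back to the mainland alone.  [the mainland: the chlorine cylinder, the peroxide | the island: the ammonia bottle, the base flask, the catalyst vial, the ether can, the fuel sample, the solvent jar]
9. Smuggler goes to the island with the chlorine cylinder and the peroxide.  [the mainland: — | the island: the ammonia bottle, the base flask, the catalyst vial, the chlorine cylinder, the ether can, the fuel sample, the peroxide, the solvent jar]

9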